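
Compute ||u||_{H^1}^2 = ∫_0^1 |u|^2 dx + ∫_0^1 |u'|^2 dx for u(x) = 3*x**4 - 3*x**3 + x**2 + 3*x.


||u||_{H^1}^2 = 9113/420

The H^1 norm (squared) on an interval (0, L) is
  ||u||_{H^1}^2 = ∫_0^L u(x)^2 dx + ∫_0^L u'(x)^2 dx.
Compute u'(x) = 12*x**3 - 9*x**2 + 2*x + 3.
Then u(x)^2 = 9*x**8 - 18*x**7 + 15*x**6 + 12*x**5 - 17*x**4 + 6*x**3 + 9*x**2 and u'(x)^2 = 144*x**6 - 216*x**5 + 129*x**4 + 36*x**3 - 50*x**2 + 12*x + 9.
Integrate each monomial from 0 to 1 using ∫_0^1 c·x^n dx = c·1^(n+1)/(n+1):
  ∫_0^1 u(x)^2 dx = ∫_0^1 (9*x^8 - 18*x^7 + 15*x^6 + 12*x^5 - 17*x^4 + 6*x^3 + 9*x^2) dx. Term by term:
    ∫_0^1 9*x^8 dx = 1;  ∫_0^1 -18*x^7 dx = -9/4;  ∫_0^1 15*x^6 dx = 15/7;
    ∫_0^1 12*x^5 dx = 2;  ∫_0^1 -17*x^4 dx = -17/5;  ∫_0^1 6*x^3 dx = 3/2;
    ∫_0^1 9*x^2 dx = 3.
  Sum: 1 − 9/4 + 15/7 + 2 − 17/5 + 3/2 + 3 = 559/140.
  ∫_0^1 u'(x)^2 dx = ∫_0^1 (144*x^6 - 216*x^5 + 129*x^4 + 36*x^3 - 50*x^2 + 12*x + 9) dx. Term by term:
    ∫_0^1 144*x^6 dx = 144/7;  ∫_0^1 -216*x^5 dx = -36;  ∫_0^1 129*x^4 dx = 129/5;
    ∫_0^1 36*x^3 dx = 9;  ∫_0^1 -50*x^2 dx = -50/3;  ∫_0^1 12*x dx = 6;
    ∫_0^1 9 dx = 9.
  Sum: 144/7 − 36 + 129/5 + 9 − 50/3 + 6 + 9 = 1859/105.
Adding: ||u||_{H^1}^2 = 559/140 + 1859/105 = 9113/420.


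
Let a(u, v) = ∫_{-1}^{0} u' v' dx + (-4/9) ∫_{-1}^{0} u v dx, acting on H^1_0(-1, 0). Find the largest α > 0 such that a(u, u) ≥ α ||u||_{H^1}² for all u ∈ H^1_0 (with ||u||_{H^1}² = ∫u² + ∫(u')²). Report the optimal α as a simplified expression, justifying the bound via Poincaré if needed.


α = (-4/9 + π^2)/(1 + π^2)

Coercivity of a(·,·) on H^1_0(-1, 0) means a(u, u) ≥ α ||u||_{H^1}² for every u ∈ H^1_0.
The interval has length L = 1, and Poincaré/coercivity depend only on L. Here a(u, u) = ∫(u')² + (-4/9)·∫u².
Here c = -4/9 < 0 with |c| < (π/L)² = π^2, so coercivity still holds. The condition a(u,u) ≥ α||u||_{H^1}² reads (1−α)∫(u')² ≥ (α−c)∫u². Any admissible α is ≤ 1 (rapidly oscillating u have ∫u²/∫(u')² → 0), and α = 1 would force 0 ≥ (1−c)∫u², impossible since c < 1; so 1−α > 0. By the sharp Poincaré inequality on H^1_0 of an interval of length L, ∫(u')² ≥ (π/L)²∫u² with equality for the first sine mode sin(π(x−x₀)/L) (x₀ the left endpoint), so the inequality holds for all u iff (1−α)(π/L)² ≥ α − c, i.e. α ≤ ((π/L)² + c)/((π/L)² + 1) = (1 + c(L/π)²)/(1 + (L/π)²). (Direct route, valid since c ≤ 0: Poincaré gives c∫u² ≥ c(L/π)²∫(u')², so a(u,u) ≥ (1 + c(L/π)²)∫(u')², while ||u||_{H^1}² ≤ (1 + (L/π)²)∫(u')²; dividing yields the same α.) With (π/L)² = π^2 and c = -4/9, the largest admissible constant is α = ((π/L)² + c)/((π/L)² + 1).
Simplifying, α = (-4/9 + π^2)/(1 + π^2).


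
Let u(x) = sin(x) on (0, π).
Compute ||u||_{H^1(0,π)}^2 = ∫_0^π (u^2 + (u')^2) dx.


||u||_{H^1(0,π)}^2 = π

u'(x) = cos(x).
Expand u² and (u')² and integrate term by term on (0, π), using: for integers n ≥ 1, ∫_0^π sin²(nx) dx = ∫_0^π cos²(nx) dx = π/2; for n ≠ n', ∫_0^π sin(nx)sin(n'x) dx = ∫_0^π cos(nx)cos(n'x) dx = 0; and by product-to-sum, ∫_0^π sin(nx)cos(n'x) dx = ½∫_0^π [sin((n+n')x) + sin((n−n')x)] dx, which is 0 when n+n' is even and 2n/(n²−n'²) when n+n' is odd (it need not vanish on (0, π)).
  u² squared terms: (1)²·∫sin(x)² dx = 1·π/2 = π/2.
  So ∫_0^π u² dx = π/2.
  (u')² squared terms: (1)²·∫cos(x)² dx = 1·π/2 = π/2.
  So ∫_0^π (u')² dx = π/2.
||u||_{H^1}^2 = (π/2) + (π/2) = π.


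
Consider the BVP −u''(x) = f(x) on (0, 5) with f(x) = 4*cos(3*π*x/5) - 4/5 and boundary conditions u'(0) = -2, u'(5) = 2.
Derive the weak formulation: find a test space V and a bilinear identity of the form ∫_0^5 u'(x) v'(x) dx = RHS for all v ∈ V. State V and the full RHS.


V = H^1(0, 5) (v unrestricted at boundary; u is determined up to an additive constant); weak form: ∫_0^5 u'v' dx = ∫_0^5 (4*cos(3*π*x/5) - 4/5) v dx + 2·v(5) + 2·v(0) for all v ∈ V.

Multiply both sides by a test function v and integrate from 0 to 5:
  ∫_0^5 −u''(x) v(x) dx = ∫_0^5 f(x) v(x) dx.
Integrate the LHS by parts once:
  ∫_0^5 −u'' v dx = −[u'(x) v(x)]_0^5 + ∫_0^5 u'(x) v'(x) dx.
Thus ∫_0^5 u'(x) v'(x) dx = ∫_0^5 f(x) v(x) dx + [u'(x) v(x)]_0^5.
Choose V so that boundary terms are either known or forced to vanish.
u has inhomogeneous Neumann u'(0) = -2, u'(5) = 2. [u' v]_0^5 = (2)·v(5) − (-2)·v(0) = 2·v(5) + 2·v(0). Take V = H^1(0, 5); boundary term becomes part of RHS.
Weak formulation: find u (satisfying any essential BC) such that ∫_0^5 u'(x) v'(x) dx = ∫_0^5 f v dx + 2·v(5) + 2·v(0) for all v ∈ V (Neumann data are natural BCs: they enter the RHS as boundary terms).
Substituting f(x) = 4*cos(3*π*x/5) - 4/5, the right-hand side is ∫_0^5 (4*cos(3*π*x/5) - 4/5) v dx + 2·v(5) + 2·v(0).
Compatibility check (pure Neumann): taking v ≡ 1 ∈ V gives 0 = ∫_0^5 f dx + (2) − (-2), i.e. ∫_0^5 f dx must equal u'(0) − u'(5) = -4. Indeed ∫_0^5 (4*cos(3*π*x/5) - 4/5) dx = -4, so the data are compatible. The solution is then unique only up to an additive constant (fix it e.g. by requiring ∫_0^5 u dx = 0).


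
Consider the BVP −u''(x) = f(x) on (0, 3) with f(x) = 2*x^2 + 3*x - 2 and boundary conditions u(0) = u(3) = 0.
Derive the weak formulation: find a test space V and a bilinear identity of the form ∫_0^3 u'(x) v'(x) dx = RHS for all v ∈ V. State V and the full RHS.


V = H^1_0(0, 3) (so v(0) = v(3) = 0); weak form: ∫_0^3 u'v' dx = ∫_0^3 (2*x^2 + 3*x - 2) v dx for all v ∈ V.

Multiply both sides by a test function v and integrate from 0 to 3:
  ∫_0^3 −u''(x) v(x) dx = ∫_0^3 f(x) v(x) dx.
Integrate the LHS by parts once:
  ∫_0^3 −u'' v dx = −[u'(x) v(x)]_0^3 + ∫_0^3 u'(x) v'(x) dx.
Thus ∫_0^3 u'(x) v'(x) dx = ∫_0^3 f(x) v(x) dx + [u'(x) v(x)]_0^3.
Choose V so that boundary terms are either known or forced to vanish.
u is Dirichlet: u(0) = u(3) = 0. Let V = H^1_0(0, 3); then v(0) = v(3) = 0, and [u' v]_0^3 = 0.
Weak formulation: find u (satisfying any essential BC) such that ∫_0^3 u'(x) v'(x) dx = ∫_0^3 f v dx for all v ∈ V.
Substituting f(x) = 2*x^2 + 3*x - 2, the right-hand side is ∫_0^3 (2*x^2 + 3*x - 2) v dx.


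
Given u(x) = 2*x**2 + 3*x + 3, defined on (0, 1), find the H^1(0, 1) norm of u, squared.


||u||_{H^1}^2 = 827/15

The H^1 norm (squared) on an interval (0, L) is
  ||u||_{H^1}^2 = ∫_0^L u(x)^2 dx + ∫_0^L u'(x)^2 dx.
Compute u'(x) = 4*x + 3.
Then u(x)^2 = 4*x**4 + 12*x**3 + 21*x**2 + 18*x + 9 and u'(x)^2 = 16*x**2 + 24*x + 9.
Integrate each monomial from 0 to 1 using ∫_0^1 c·x^n dx = c·1^(n+1)/(n+1):
  ∫_0^1 u(x)^2 dx = ∫_0^1 (4*x^4 + 12*x^3 + 21*x^2 + 18*x + 9) dx. Term by term:
    ∫_0^1 4*x^4 dx = 4/5;  ∫_0^1 12*x^3 dx = 3;  ∫_0^1 21*x^2 dx = 7;
    ∫_0^1 18*x dx = 9;  ∫_0^1 9 dx = 9.
  Sum: 4/5 + 3 + 7 + 9 + 9 = 144/5.
  ∫_0^1 u'(x)^2 dx = ∫_0^1 (16*x^2 + 24*x + 9) dx. Term by term:
    ∫_0^1 16*x^2 dx = 16/3;  ∫_0^1 24*x dx = 12;  ∫_0^1 9 dx = 9.
  Sum: 16/3 + 12 + 9 = 79/3.
Adding: ||u||_{H^1}^2 = 144/5 + 79/3 = 827/15.


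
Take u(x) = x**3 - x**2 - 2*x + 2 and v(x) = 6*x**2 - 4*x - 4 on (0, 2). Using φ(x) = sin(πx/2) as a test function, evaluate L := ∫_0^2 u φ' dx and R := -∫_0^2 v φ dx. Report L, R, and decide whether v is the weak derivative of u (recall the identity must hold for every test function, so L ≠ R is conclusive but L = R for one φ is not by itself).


LHS = -8/π + 96/π^3, RHS = -16/π + 192/π^3. No, v is not the weak derivative of u.

u(x) = x**3 - x**2 - 2*x + 2, classical derivative u'(x) = 3*x**2 - 2*x - 2.
φ(x) = sin(πx/2), so φ'(x) = π*cos(π*x/2)/2.
Note φ(0) = φ(2) = 0, so the boundary term u·φ vanishes.
LHS = ∫_0^2 u(x) φ'(x) dx = ∫_0^2 (π*x^3*cos(π*x/2)/2 - π*x^2*cos(π*x/2)/2 - π*x*cos(π*x/2) + π*cos(π*x/2)) dx. Term by term:
  ∫_0^2 π*cos(π*x/2) dx = 0;  ∫_0^2 π*x^3*cos(π*x/2)/2 dx = -24/π + 96/π^3;  ∫_0^2 -π*x*cos(π*x/2) dx = 8/π;
  ∫_0^2 -π*x^2*cos(π*x/2)/2 dx = 8/π.
Sum: 0 + -24/π + 96/π^3 + 8/π + 8/π = -8/π + 96/π^3.
So LHS = -8/π + 96/π^3.
∫_0^2 v(x) φ(x) dx = ∫_0^2 (6*x^2*sin(π*x/2) - 4*x*sin(π*x/2) - 4*sin(π*x/2)) dx. Term by term:
  ∫_0^2 -4*sin(π*x/2) dx = -16/π;  ∫_0^2 -4*x*sin(π*x/2) dx = -16/π;  ∫_0^2 6*x^2*sin(π*x/2) dx = -192/π^3 + 48/π.
Sum: -16/π − 16/π + -192/π^3 + 48/π = -192/π^3 + 16/π.
So RHS = -∫_0^2 v(x) φ(x) dx = -16/π + 192/π^3.
LHS − RHS = -96/π^3 + 8/π ≠ 0, so the identity fails.
(For a valid weak derivative the identity must hold for EVERY test function, in particular this one. The failure shows v is NOT the weak derivative of u.)
Correct weak derivative would be u'(x) = 3*x**2 - 2*x - 2.


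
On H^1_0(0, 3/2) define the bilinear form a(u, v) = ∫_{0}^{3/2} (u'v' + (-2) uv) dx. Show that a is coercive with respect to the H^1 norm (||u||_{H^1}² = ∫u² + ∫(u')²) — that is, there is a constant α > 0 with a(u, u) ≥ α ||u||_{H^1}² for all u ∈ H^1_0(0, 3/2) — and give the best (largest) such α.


α = 2*(-9 + 2*π^2)/(9 + 4*π^2)

Coercivity of a(·,·) on H^1_0(0, 3/2) means a(u, u) ≥ α ||u||_{H^1}² for every u ∈ H^1_0.
The interval has length L = 3/2, and Poincaré/coercivity depend only on L. Here a(u, u) = ∫(u')² + (-2)·∫u².
Here c = -2 < 0 with |c| < (π/L)² = 4*π^2/9, so coercivity still holds. The condition a(u,u) ≥ α||u||_{H^1}² reads (1−α)∫(u')² ≥ (α−c)∫u². Any admissible α is ≤ 1 (rapidly oscillating u have ∫u²/∫(u')² → 0), and α = 1 would force 0 ≥ (1−c)∫u², impossible since c < 1; so 1−α > 0. By the sharp Poincaré inequality on H^1_0 of an interval of length L, ∫(u')² ≥ (π/L)²∫u² with equality for the first sine mode sin(π(x−x₀)/L) (x₀ the left endpoint), so the inequality holds for all u iff (1−α)(π/L)² ≥ α − c, i.e. α ≤ ((π/L)² + c)/((π/L)² + 1) = (1 + c(L/π)²)/(1 + (L/π)²). (Direct route, valid since c ≤ 0: Poincaré gives c∫u² ≥ c(L/π)²∫(u')², so a(u,u) ≥ (1 + c(L/π)²)∫(u')², while ||u||_{H^1}² ≤ (1 + (L/π)²)∫(u')²; dividing yields the same α.) With (π/L)² = 4*π^2/9 and c = -2, the largest admissible constant is α = ((π/L)² + c)/((π/L)² + 1).
Simplifying, α = 2*(-9 + 2*π^2)/(9 + 4*π^2).


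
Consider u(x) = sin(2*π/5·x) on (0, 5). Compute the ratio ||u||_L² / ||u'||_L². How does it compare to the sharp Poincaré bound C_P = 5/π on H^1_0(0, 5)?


||u||_L² / ||u'||_L² = 5/(2*π) < C_P = 5/π.

u(x) = sin(2*π/5·x), so u'(x) = 2*π*cos(2*π*x/5)/5.
Writing u(x) = A·sin(kπx/L) with A = 1 and k = 2, use ∫_0^L sin²(kπx/L) dx = L/2 and ∫_0^L cos²(kπx/L) dx = L/2.
u² = 1·sin²(2*π/5·x) and (u')² = 4*π^2/25·cos²(2*π/5·x), and each of sin², cos² integrates to L/2 = 5/2 over (0, 5).
∫_0^5 u² dx = 5/2, so ||u||_L² = sqrt(10)/2.
∫_0^5 (u')² dx = 2*π^2/5, so ||u'||_L² = sqrt(10)*π/5.
Ratio ||u||_L² / ||u'||_L² = 5/(2*π).
Sharp Poincaré constant on H^1_0(0, 5) is C_P = L/π = 5/π, achieved by sin(π/5·x).
This is the k = 2 harmonic; the ratio L/(kπ) is strictly less than C_P = L/π, consistent with the sharp inequality ||u||_L² ≤ C_P ||u'||_L².


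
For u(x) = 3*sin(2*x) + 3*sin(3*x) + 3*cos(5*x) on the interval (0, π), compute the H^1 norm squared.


||u||_{H^1(0,π)}^2 = -624/7 + 369*π/2

u'(x) = -15*sin(5*x) + 6*cos(2*x) + 9*cos(3*x).
Expand u² and (u')² and integrate term by term on (0, π), using: for integers n ≥ 1, ∫_0^π sin²(nx) dx = ∫_0^π cos²(nx) dx = π/2; for n ≠ n', ∫_0^π sin(nx)sin(n'x) dx = ∫_0^π cos(nx)cos(n'x) dx = 0; and by product-to-sum, ∫_0^π sin(nx)cos(n'x) dx = ½∫_0^π [sin((n+n')x) + sin((n−n')x)] dx, which is 0 when n+n' is even and 2n/(n²−n'²) when n+n' is odd (it need not vanish on (0, π)).
  u² squared terms: (3)²·∫cos(5x)² dx = 9·π/2 = 9*π/2;  (3)²·∫sin(2x)² dx = 9·π/2 = 9*π/2;  (3)²·∫sin(3x)² dx = 9·π/2 = 9*π/2.
  u² cross terms: 2·(3)·(3)·∫cos(5x)·sin(2x) dx = 18·(-4/21) = -24/7;  2·(3)·(3)·∫cos(5x)·sin(3x) dx = 18·(0) = 0;  2·(3)·(3)·∫sin(2x)·sin(3x) dx = 18·(0) = 0.
  So ∫_0^π u² dx = 9*π/2 + 9*π/2 + 9*π/2 − 24/7 + 0 + 0 = -24/7 + 27*π/2.
  (u')² squared terms: (-15)²·∫sin(5x)² dx = 225·π/2 = 225*π/2;  (6)²·∫cos(2x)² dx = 36·π/2 = 18*π;  (9)²·∫cos(3x)² dx = 81·π/2 = 81*π/2.
  (u')² cross terms: 2·(-15)·(6)·∫sin(5x)·cos(2x) dx = -180·(10/21) = -600/7;  2·(-15)·(9)·∫sin(5x)·cos(3x) dx = -270·(0) = 0;  2·(6)·(9)·∫cos(2x)·cos(3x) dx = 108·(0) = 0.
  So ∫_0^π (u')² dx = 225*π/2 + 18*π + 81*π/2 − 600/7 + 0 + 0 = -600/7 + 171*π.
||u||_{H^1}^2 = (-24/7 + 27*π/2) + (-600/7 + 171*π) = -624/7 + 369*π/2.


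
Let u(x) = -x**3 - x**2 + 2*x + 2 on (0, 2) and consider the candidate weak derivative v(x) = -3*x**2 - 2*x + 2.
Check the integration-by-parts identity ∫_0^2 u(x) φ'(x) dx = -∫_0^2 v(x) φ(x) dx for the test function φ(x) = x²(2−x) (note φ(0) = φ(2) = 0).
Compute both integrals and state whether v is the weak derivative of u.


LHS = 104/15, RHS = 104/15. Yes, v = u' weakly.

u(x) = -x**3 - x**2 + 2*x + 2, classical derivative u'(x) = -3*x**2 - 2*x + 2.
φ(x) = x²(2−x), so φ'(x) = x*(4 - 3*x).
Note φ(0) = φ(2) = 0, so the boundary term u·φ vanishes.
LHS = ∫_0^2 u(x) φ'(x) dx = ∫_0^2 (3*x^5 - x^4 - 10*x^3 + 2*x^2 + 8*x) dx. Term by term:
  ∫_0^2 3*x^5 dx = 32;  ∫_0^2 -x^4 dx = -32/5;  ∫_0^2 -10*x^3 dx = -40;
  ∫_0^2 2*x^2 dx = 16/3;  ∫_0^2 8*x dx = 16.
Sum: 32 − 32/5 − 40 + 16/3 + 16 = 104/15.
So LHS = 104/15.
∫_0^2 v(x) φ(x) dx = ∫_0^2 (3*x^5 - 4*x^4 - 6*x^3 + 4*x^2) dx. Term by term:
  ∫_0^2 3*x^5 dx = 32;  ∫_0^2 -4*x^4 dx = -128/5;  ∫_0^2 -6*x^3 dx = -24;
  ∫_0^2 4*x^2 dx = 32/3.
Sum: 32 − 128/5 − 24 + 32/3 = -104/15.
So RHS = -∫_0^2 v(x) φ(x) dx = 104/15.
LHS = RHS, so the identity holds for this test φ.
Moreover u is smooth here and v(x) = u'(x) = -3*x**2 - 2*x + 2 pointwise, so the identity holds for every test function. Hence v is the weak derivative of u.


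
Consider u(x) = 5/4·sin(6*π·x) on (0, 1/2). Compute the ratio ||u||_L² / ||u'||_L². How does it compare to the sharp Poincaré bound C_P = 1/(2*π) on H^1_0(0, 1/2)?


||u||_L² / ||u'||_L² = 1/(6*π) < C_P = 1/(2*π).

u(x) = 5/4·sin(6*π·x), so u'(x) = 15*π*cos(6*π*x)/2.
Writing u(x) = A·sin(kπx/L) with A = 5/4 and k = 3, use ∫_0^L sin²(kπx/L) dx = L/2 and ∫_0^L cos²(kπx/L) dx = L/2.
u² = 25/16·sin²(6*π·x) and (u')² = 225*π^2/4·cos²(6*π·x), and each of sin², cos² integrates to L/2 = 1/4 over (0, 1/2).
∫_0^1/2 u² dx = 25/64, so ||u||_L² = 5/8.
∫_0^1/2 (u')² dx = 225*π^2/16, so ||u'||_L² = 15*π/4.
Ratio ||u||_L² / ||u'||_L² = 1/(6*π).
Sharp Poincaré constant on H^1_0(0, 1/2) is C_P = L/π = 1/(2*π), achieved by sin(2*π·x).
This is the k = 3 harmonic; the ratio L/(kπ) is strictly less than C_P = L/π, consistent with the sharp inequality ||u||_L² ≤ C_P ||u'||_L².


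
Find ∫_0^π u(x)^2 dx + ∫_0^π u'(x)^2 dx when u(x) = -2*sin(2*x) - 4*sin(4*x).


||u||_{H^1(0,π)}^2 = 146*π

u'(x) = -4*cos(2*x) - 16*cos(4*x).
Expand u² and (u')² and integrate term by term on (0, π), using: for integers n ≥ 1, ∫_0^π sin²(nx) dx = ∫_0^π cos²(nx) dx = π/2; for n ≠ n', ∫_0^π sin(nx)sin(n'x) dx = ∫_0^π cos(nx)cos(n'x) dx = 0; and by product-to-sum, ∫_0^π sin(nx)cos(n'x) dx = ½∫_0^π [sin((n+n')x) + sin((n−n')x)] dx, which is 0 when n+n' is even and 2n/(n²−n'²) when n+n' is odd (it need not vanish on (0, π)).
  u² squared terms: (-4)²·∫sin(4x)² dx = 16·π/2 = 8*π;  (-2)²·∫sin(2x)² dx = 4·π/2 = 2*π.
  u² cross terms: 2·(-4)·(-2)·∫sin(4x)·sin(2x) dx = 16·(0) = 0.
  So ∫_0^π u² dx = 8*π + 2*π + 0 = 10*π.
  (u')² squared terms: (-16)²·∫cos(4x)² dx = 256·π/2 = 128*π;  (-4)²·∫cos(2x)² dx = 16·π/2 = 8*π.
  (u')² cross terms: 2·(-16)·(-4)·∫cos(4x)·cos(2x) dx = 128·(0) = 0.
  So ∫_0^π (u')² dx = 128*π + 8*π + 0 = 136*π.
||u||_{H^1}^2 = (10*π) + (136*π) = 146*π.


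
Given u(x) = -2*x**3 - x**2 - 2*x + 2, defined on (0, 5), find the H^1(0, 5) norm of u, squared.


||u||_{H^1}^2 = 1837840/21

The H^1 norm (squared) on an interval (0, L) is
  ||u||_{H^1}^2 = ∫_0^L u(x)^2 dx + ∫_0^L u'(x)^2 dx.
Compute u'(x) = -6*x**2 - 2*x - 2.
Then u(x)^2 = 4*x**6 + 4*x**5 + 9*x**4 - 4*x**3 - 8*x + 4 and u'(x)^2 = 36*x**4 + 24*x**3 + 28*x**2 + 8*x + 4.
Integrate each monomial from 0 to 5 using ∫_0^5 c·x^n dx = c·5^(n+1)/(n+1):
  ∫_0^5 u(x)^2 dx = ∫_0^5 (4*x^6 + 4*x^5 + 9*x^4 - 4*x^3 - 8*x + 4) dx. Term by term:
    ∫_0^5 4*x^6 dx = 312500/7;  ∫_0^5 4*x^5 dx = 31250/3;  ∫_0^5 9*x^4 dx = 5625;
    ∫_0^5 -4*x^3 dx = -625;  ∫_0^5 -8*x dx = -100;  ∫_0^5 4 dx = 20.
  Sum: 312500/7 + 31250/3 + 5625 − 625 − 100 + 20 = 1259570/21.
  ∫_0^5 u'(x)^2 dx = ∫_0^5 (36*x^4 + 24*x^3 + 28*x^2 + 8*x + 4) dx. Term by term:
    ∫_0^5 36*x^4 dx = 22500;  ∫_0^5 24*x^3 dx = 3750;  ∫_0^5 28*x^2 dx = 3500/3;
    ∫_0^5 8*x dx = 100;  ∫_0^5 4 dx = 20.
  Sum: 22500 + 3750 + 3500/3 + 100 + 20 = 82610/3.
Adding: ||u||_{H^1}^2 = 1259570/21 + 82610/3 = 1837840/21.


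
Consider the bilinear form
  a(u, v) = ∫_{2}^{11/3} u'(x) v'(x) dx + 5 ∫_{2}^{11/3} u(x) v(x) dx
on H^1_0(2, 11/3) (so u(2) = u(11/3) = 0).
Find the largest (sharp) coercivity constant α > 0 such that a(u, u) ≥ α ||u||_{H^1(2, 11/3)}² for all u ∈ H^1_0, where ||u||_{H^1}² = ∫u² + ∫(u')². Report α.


α = 1

Coercivity of a(·,·) on H^1_0(2, 11/3) means a(u, u) ≥ α ||u||_{H^1}² for every u ∈ H^1_0.
The interval has length L = 5/3, and Poincaré/coercivity depend only on L. Here a(u, u) = ∫(u')² + (5)·∫u².
Here c = 5 ≥ 1, so a(u,u) = ∫(u')² + c∫u² ≥ ∫(u')² + ∫u² = ||u||_{H^1}², i.e. α = 1 works. No larger α is possible: a(u,u) ≥ α||u||_{H^1}² means (1−α)∫(u')² ≥ (α−c)∫u², and for the modes u_n = sin(nπ(x−x₀)/L) (x₀ the left endpoint) one has ∫u_n²/∫(u_n')² = (L/(nπ))² → 0, so a(u_n,u_n)/||u_n||_{H^1}² → 1. Hence the optimal constant is α = 1.
Therefore α = 1.


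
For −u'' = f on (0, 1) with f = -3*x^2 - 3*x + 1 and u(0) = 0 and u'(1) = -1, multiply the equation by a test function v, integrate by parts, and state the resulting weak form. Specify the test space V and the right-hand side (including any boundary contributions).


V = {v ∈ H^1(0, 1) : v(0) = 0} (test functions vanish at x = 0 where u is specified); weak form: ∫_0^1 u'v' dx = ∫_0^1 (-3*x^2 - 3*x + 1) v dx − v(1) for all v ∈ V.

Multiply both sides by a test function v and integrate from 0 to 1:
  ∫_0^1 −u''(x) v(x) dx = ∫_0^1 f(x) v(x) dx.
Integrate the LHS by parts once:
  ∫_0^1 −u'' v dx = −[u'(x) v(x)]_0^1 + ∫_0^1 u'(x) v'(x) dx.
Thus ∫_0^1 u'(x) v'(x) dx = ∫_0^1 f(x) v(x) dx + [u'(x) v(x)]_0^1.
Choose V so that boundary terms are either known or forced to vanish.
Mixed BC: u(0) = 0 (Dirichlet) and u'(1) = -1 (Neumann). Define V = {v ∈ H^1(0, 1) : v(0) = 0}. Then [u' v]_0^1 = u'(1)·v(1) − u'(0)·0 = − v(1).
Weak formulation: find u (satisfying any essential BC) such that ∫_0^1 u'(x) v'(x) dx = ∫_0^1 f v dx − v(1) for all v ∈ V (Dirichlet at 0 absorbed into V; Neumann datum at x = 1 contributes the boundary term).
Substituting f(x) = -3*x^2 - 3*x + 1, the right-hand side is ∫_0^1 (-3*x^2 - 3*x + 1) v dx − v(1).


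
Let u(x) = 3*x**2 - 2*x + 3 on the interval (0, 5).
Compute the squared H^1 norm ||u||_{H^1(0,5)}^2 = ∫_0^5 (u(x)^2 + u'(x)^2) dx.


||u||_{H^1}^2 = 17345/3

The H^1 norm (squared) on an interval (0, L) is
  ||u||_{H^1}^2 = ∫_0^L u(x)^2 dx + ∫_0^L u'(x)^2 dx.
Compute u'(x) = 6*x - 2.
Then u(x)^2 = 9*x**4 - 12*x**3 + 22*x**2 - 12*x + 9 and u'(x)^2 = 36*x**2 - 24*x + 4.
Integrate each monomial from 0 to 5 using ∫_0^5 c·x^n dx = c·5^(n+1)/(n+1):
  ∫_0^5 u(x)^2 dx = ∫_0^5 (9*x^4 - 12*x^3 + 22*x^2 - 12*x + 9) dx. Term by term:
    ∫_0^5 9*x^4 dx = 5625;  ∫_0^5 -12*x^3 dx = -1875;  ∫_0^5 22*x^2 dx = 2750/3;
    ∫_0^5 -12*x dx = -150;  ∫_0^5 9 dx = 45.
  Sum: 5625 − 1875 + 2750/3 − 150 + 45 = 13685/3.
  ∫_0^5 u'(x)^2 dx = ∫_0^5 (36*x^2 - 24*x + 4) dx. Term by term:
    ∫_0^5 36*x^2 dx = 1500;  ∫_0^5 -24*x dx = -300;  ∫_0^5 4 dx = 20.
  Sum: 1500 − 300 + 20 = 1220.
Adding: ||u||_{H^1}^2 = 13685/3 + 1220 = 17345/3.


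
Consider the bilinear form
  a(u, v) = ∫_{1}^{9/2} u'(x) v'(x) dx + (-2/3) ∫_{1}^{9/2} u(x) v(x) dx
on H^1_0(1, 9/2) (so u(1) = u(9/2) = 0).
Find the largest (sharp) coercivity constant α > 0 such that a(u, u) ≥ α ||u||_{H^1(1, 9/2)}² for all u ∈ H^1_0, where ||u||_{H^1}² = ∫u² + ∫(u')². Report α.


α = 2*(-49 + 6*π^2)/(3*(4*π^2 + 49))

Coercivity of a(·,·) on H^1_0(1, 9/2) means a(u, u) ≥ α ||u||_{H^1}² for every u ∈ H^1_0.
The interval has length L = 7/2, and Poincaré/coercivity depend only on L. Here a(u, u) = ∫(u')² + (-2/3)·∫u².
Here c = -2/3 < 0 with |c| < (π/L)² = 4*π^2/49, so coercivity still holds. The condition a(u,u) ≥ α||u||_{H^1}² reads (1−α)∫(u')² ≥ (α−c)∫u². Any admissible α is ≤ 1 (rapidly oscillating u have ∫u²/∫(u')² → 0), and α = 1 would force 0 ≥ (1−c)∫u², impossible since c < 1; so 1−α > 0. By the sharp Poincaré inequality on H^1_0 of an interval of length L, ∫(u')² ≥ (π/L)²∫u² with equality for the first sine mode sin(π(x−x₀)/L) (x₀ the left endpoint), so the inequality holds for all u iff (1−α)(π/L)² ≥ α − c, i.e. α ≤ ((π/L)² + c)/((π/L)² + 1) = (1 + c(L/π)²)/(1 + (L/π)²). (Direct route, valid since c ≤ 0: Poincaré gives c∫u² ≥ c(L/π)²∫(u')², so a(u,u) ≥ (1 + c(L/π)²)∫(u')², while ||u||_{H^1}² ≤ (1 + (L/π)²)∫(u')²; dividing yields the same α.) With (π/L)² = 4*π^2/49 and c = -2/3, the largest admissible constant is α = ((π/L)² + c)/((π/L)² + 1).
Simplifying, α = 2*(-49 + 6*π^2)/(3*(4*π^2 + 49)).


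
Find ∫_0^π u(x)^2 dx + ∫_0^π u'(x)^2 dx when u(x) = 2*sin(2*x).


||u||_{H^1(0,π)}^2 = 10*π

u'(x) = 4*cos(2*x).
Expand u² and (u')² and integrate term by term on (0, π), using: for integers n ≥ 1, ∫_0^π sin²(nx) dx = ∫_0^π cos²(nx) dx = π/2; for n ≠ n', ∫_0^π sin(nx)sin(n'x) dx = ∫_0^π cos(nx)cos(n'x) dx = 0; and by product-to-sum, ∫_0^π sin(nx)cos(n'x) dx = ½∫_0^π [sin((n+n')x) + sin((n−n')x)] dx, which is 0 when n+n' is even and 2n/(n²−n'²) when n+n' is odd (it need not vanish on (0, π)).
  u² squared terms: (2)²·∫sin(2x)² dx = 4·π/2 = 2*π.
  So ∫_0^π u² dx = 2*π.
  (u')² squared terms: (4)²·∫cos(2x)² dx = 16·π/2 = 8*π.
  So ∫_0^π (u')² dx = 8*π.
||u||_{H^1}^2 = (2*π) + (8*π) = 10*π.


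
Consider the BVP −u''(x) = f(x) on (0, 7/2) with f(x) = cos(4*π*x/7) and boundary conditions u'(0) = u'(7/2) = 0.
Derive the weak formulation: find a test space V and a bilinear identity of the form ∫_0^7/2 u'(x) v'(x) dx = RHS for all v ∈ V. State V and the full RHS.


V = H^1(0, 7/2) (no boundary constraint on v; u is determined up to an additive constant); weak form: ∫_0^7/2 u'v' dx = ∫_0^7/2 (cos(4*π*x/7)) v dx for all v ∈ V.

Multiply both sides by a test function v and integrate from 0 to 7/2:
  ∫_0^7/2 −u''(x) v(x) dx = ∫_0^7/2 f(x) v(x) dx.
Integrate the LHS by parts once:
  ∫_0^7/2 −u'' v dx = −[u'(x) v(x)]_0^7/2 + ∫_0^7/2 u'(x) v'(x) dx.
Thus ∫_0^7/2 u'(x) v'(x) dx = ∫_0^7/2 f(x) v(x) dx + [u'(x) v(x)]_0^7/2.
Choose V so that boundary terms are either known or forced to vanish.
u has homogeneous Neumann: u'(0) = u'(7/2) = 0. So [u' v]_0^7/2 = 0·v(7/2) − 0·v(0) = 0 for any v; take V = H^1(0, 7/2).
Weak formulation: find u (satisfying any essential BC) such that ∫_0^7/2 u'(x) v'(x) dx = ∫_0^7/2 f v dx for all v ∈ V (homogeneous Neumann, so boundary terms vanish).
Substituting f(x) = cos(4*π*x/7), the right-hand side is ∫_0^7/2 (cos(4*π*x/7)) v dx.
Compatibility check (pure Neumann): taking v ≡ 1 ∈ V gives 0 = ∫_0^7/2 f dx + (0) − (0), i.e. ∫_0^7/2 f dx must equal u'(0) − u'(7/2) = 0. Indeed ∫_0^7/2 (cos(4*π*x/7)) dx = 0, so the data are compatible. The solution is then unique only up to an additive constant (fix it e.g. by requiring ∫_0^7/2 u dx = 0).


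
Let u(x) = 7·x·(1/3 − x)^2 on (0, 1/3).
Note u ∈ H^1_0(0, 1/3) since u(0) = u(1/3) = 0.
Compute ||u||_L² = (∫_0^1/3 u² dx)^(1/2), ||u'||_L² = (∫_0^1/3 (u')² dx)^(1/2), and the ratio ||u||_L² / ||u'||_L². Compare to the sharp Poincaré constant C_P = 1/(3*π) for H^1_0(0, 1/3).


||u||_L² / ||u'||_L² = sqrt(14)/42 < C_P = 1/(3*π).

u(x) = 7·x·(1/3 − x)^2, so u'(x) = 21*x^2 - 28*x/3 + 7/9.
u(x) = 7·x·(1/3 − x)^2 vanishes at x = 0 and x = 1/3, so u ∈ H^1_0(0, 1/3). Differentiate via the product rule and integrate the resulting polynomials term by term.
  ∫_0^1/3 u² dx = ∫_0^1/3 (49*x^6 - 196*x^5/3 + 98*x^4/3 - 196*x^3/27 + 49*x^2/81) dx. Term by term:
    ∫_0^1/3 49*x^6 dx = 7/2187;  ∫_0^1/3 -196*x^5/3 dx = -98/6561;  ∫_0^1/3 98*x^4/3 dx = 98/3645;
    ∫_0^1/3 -196*x^3/27 dx = -49/2187;  ∫_0^1/3 49*x^2/81 dx = 49/6561.
  Sum: 7/2187 − 98/6561 + 98/3645 − 49/2187 + 49/6561 = 7/32805.
  ∫_0^1/3 (u')² dx = ∫_0^1/3 (441*x^4 - 392*x^3 + 1078*x^2/9 - 392*x/27 + 49/81) dx. Term by term:
    ∫_0^1/3 441*x^4 dx = 49/135;  ∫_0^1/3 -392*x^3 dx = -98/81;  ∫_0^1/3 1078*x^2/9 dx = 1078/729;
    ∫_0^1/3 -392*x/27 dx = -196/243;  ∫_0^1/3 49/81 dx = 49/243.
  Sum: 49/135 − 98/81 + 1078/729 − 196/243 + 49/243 = 98/3645.
∫_0^1/3 u² dx = 7/32805, so ||u||_L² = sqrt(35)/405.
∫_0^1/3 (u')² dx = 98/3645, so ||u'||_L² = 7*sqrt(10)/135.
Ratio ||u||_L² / ||u'||_L² = sqrt(14)/42.
Sharp Poincaré constant on H^1_0(0, 1/3) is C_P = L/π = 1/(3*π), achieved by sin(3*π·x).
A polynomial bump cannot attain the sharp Poincaré constant (only the first sine eigenfunction does), so the ratio is strictly less than C_P, consistent with ||u||_L² ≤ C_P ||u'||_L².


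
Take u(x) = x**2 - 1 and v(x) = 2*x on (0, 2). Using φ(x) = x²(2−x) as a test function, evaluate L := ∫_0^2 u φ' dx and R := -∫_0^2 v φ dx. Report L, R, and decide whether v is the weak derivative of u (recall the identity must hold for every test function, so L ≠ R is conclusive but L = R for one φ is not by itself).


LHS = -16/5, RHS = -16/5. Yes, v = u' weakly.

u(x) = x**2 - 1, classical derivative u'(x) = 2*x.
φ(x) = x²(2−x), so φ'(x) = x*(4 - 3*x).
Note φ(0) = φ(2) = 0, so the boundary term u·φ vanishes.
LHS = ∫_0^2 u(x) φ'(x) dx = ∫_0^2 (-3*x^4 + 4*x^3 + 3*x^2 - 4*x) dx. Term by term:
  ∫_0^2 -3*x^4 dx = -96/5;  ∫_0^2 4*x^3 dx = 16;  ∫_0^2 3*x^2 dx = 8;
  ∫_0^2 -4*x dx = -8.
Sum: -96/5 + 16 + 8 − 8 = -16/5.
So LHS = -16/5.
∫_0^2 v(x) φ(x) dx = ∫_0^2 (-2*x^4 + 4*x^3) dx. Term by term:
  ∫_0^2 -2*x^4 dx = -64/5;  ∫_0^2 4*x^3 dx = 16.
Sum: -64/5 + 16 = 16/5.
So RHS = -∫_0^2 v(x) φ(x) dx = -16/5.
LHS = RHS, so the identity holds for this test φ.
Moreover u is smooth here and v(x) = u'(x) = 2*x pointwise, so the identity holds for every test function. Hence v is the weak derivative of u.


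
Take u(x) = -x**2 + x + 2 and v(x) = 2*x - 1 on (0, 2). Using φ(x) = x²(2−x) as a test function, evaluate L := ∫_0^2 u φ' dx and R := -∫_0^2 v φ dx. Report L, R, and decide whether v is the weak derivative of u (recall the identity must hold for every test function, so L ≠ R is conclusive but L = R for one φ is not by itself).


LHS = 28/15, RHS = -28/15. No, v is not the weak derivative of u.

u(x) = -x**2 + x + 2, classical derivative u'(x) = 1 - 2*x.
φ(x) = x²(2−x), so φ'(x) = x*(4 - 3*x).
Note φ(0) = φ(2) = 0, so the boundary term u·φ vanishes.
LHS = ∫_0^2 u(x) φ'(x) dx = ∫_0^2 (3*x^4 - 7*x^3 - 2*x^2 + 8*x) dx. Term by term:
  ∫_0^2 3*x^4 dx = 96/5;  ∫_0^2 -7*x^3 dx = -28;  ∫_0^2 -2*x^2 dx = -16/3;
  ∫_0^2 8*x dx = 16.
Sum: 96/5 − 28 − 16/3 + 16 = 28/15.
So LHS = 28/15.
∫_0^2 v(x) φ(x) dx = ∫_0^2 (-2*x^4 + 5*x^3 - 2*x^2) dx. Term by term:
  ∫_0^2 -2*x^4 dx = -64/5;  ∫_0^2 5*x^3 dx = 20;  ∫_0^2 -2*x^2 dx = -16/3.
Sum: -64/5 + 20 − 16/3 = 28/15.
So RHS = -∫_0^2 v(x) φ(x) dx = -28/15.
LHS − RHS = 56/15 ≠ 0, so the identity fails.
(For a valid weak derivative the identity must hold for EVERY test function, in particular this one. The failure shows v is NOT the weak derivative of u.)
Correct weak derivative would be u'(x) = 1 - 2*x.


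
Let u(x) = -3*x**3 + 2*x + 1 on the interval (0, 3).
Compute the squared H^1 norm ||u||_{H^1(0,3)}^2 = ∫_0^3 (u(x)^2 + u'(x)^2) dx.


||u||_{H^1}^2 = 405213/70

The H^1 norm (squared) on an interval (0, L) is
  ||u||_{H^1}^2 = ∫_0^L u(x)^2 dx + ∫_0^L u'(x)^2 dx.
Compute u'(x) = 2 - 9*x**2.
Then u(x)^2 = 9*x**6 - 12*x**4 - 6*x**3 + 4*x**2 + 4*x + 1 and u'(x)^2 = 81*x**4 - 36*x**2 + 4.
Integrate each monomial from 0 to 3 using ∫_0^3 c·x^n dx = c·3^(n+1)/(n+1):
  ∫_0^3 u(x)^2 dx = ∫_0^3 (9*x^6 - 12*x^4 - 6*x^3 + 4*x^2 + 4*x + 1) dx. Term by term:
    ∫_0^3 9*x^6 dx = 19683/7;  ∫_0^3 -12*x^4 dx = -2916/5;  ∫_0^3 -6*x^3 dx = -243/2;
    ∫_0^3 4*x^2 dx = 36;  ∫_0^3 4*x dx = 18;  ∫_0^3 1 dx = 3.
  Sum: 19683/7 − 2916/5 − 243/2 + 36 + 18 + 3 = 151491/70.
  ∫_0^3 u'(x)^2 dx = ∫_0^3 (81*x^4 - 36*x^2 + 4) dx. Term by term:
    ∫_0^3 81*x^4 dx = 19683/5;  ∫_0^3 -36*x^2 dx = -324;  ∫_0^3 4 dx = 12.
  Sum: 19683/5 − 324 + 12 = 18123/5.
Adding: ||u||_{H^1}^2 = 151491/70 + 18123/5 = 405213/70.


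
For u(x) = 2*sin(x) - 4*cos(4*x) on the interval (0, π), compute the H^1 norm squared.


||u||_{H^1(0,π)}^2 = 544/15 + 140*π

u'(x) = 16*sin(4*x) + 2*cos(x).
Expand u² and (u')² and integrate term by term on (0, π), using: for integers n ≥ 1, ∫_0^π sin²(nx) dx = ∫_0^π cos²(nx) dx = π/2; for n ≠ n', ∫_0^π sin(nx)sin(n'x) dx = ∫_0^π cos(nx)cos(n'x) dx = 0; and by product-to-sum, ∫_0^π sin(nx)cos(n'x) dx = ½∫_0^π [sin((n+n')x) + sin((n−n')x)] dx, which is 0 when n+n' is even and 2n/(n²−n'²) when n+n' is odd (it need not vanish on (0, π)).
  u² squared terms: (-4)²·∫cos(4x)² dx = 16·π/2 = 8*π;  (2)²·∫sin(x)² dx = 4·π/2 = 2*π.
  u² cross terms: 2·(-4)·(2)·∫cos(4x)·sin(x) dx = -16·(-2/15) = 32/15.
  So ∫_0^π u² dx = 8*π + 2*π + 32/15 = 32/15 + 10*π.
  (u')² squared terms: (2)²·∫cos(x)² dx = 4·π/2 = 2*π;  (16)²·∫sin(4x)² dx = 256·π/2 = 128*π.
  (u')² cross terms: 2·(2)·(16)·∫cos(x)·sin(4x) dx = 64·(8/15) = 512/15.
  So ∫_0^π (u')² dx = 2*π + 128*π + 512/15 = 512/15 + 130*π.
||u||_{H^1}^2 = (32/15 + 10*π) + (512/15 + 130*π) = 544/15 + 140*π.


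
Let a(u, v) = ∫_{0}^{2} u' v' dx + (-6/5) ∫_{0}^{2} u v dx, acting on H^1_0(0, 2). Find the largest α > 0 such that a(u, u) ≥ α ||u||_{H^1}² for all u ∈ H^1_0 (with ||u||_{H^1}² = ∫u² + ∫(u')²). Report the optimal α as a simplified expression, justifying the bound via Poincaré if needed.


α = (-24/5 + π^2)/(4 + π^2)

Coercivity of a(·,·) on H^1_0(0, 2) means a(u, u) ≥ α ||u||_{H^1}² for every u ∈ H^1_0.
The interval has length L = 2, and Poincaré/coercivity depend only on L. Here a(u, u) = ∫(u')² + (-6/5)·∫u².
Here c = -6/5 < 0 with |c| < (π/L)² = π^2/4, so coercivity still holds. The condition a(u,u) ≥ α||u||_{H^1}² reads (1−α)∫(u')² ≥ (α−c)∫u². Any admissible α is ≤ 1 (rapidly oscillating u have ∫u²/∫(u')² → 0), and α = 1 would force 0 ≥ (1−c)∫u², impossible since c < 1; so 1−α > 0. By the sharp Poincaré inequality on H^1_0 of an interval of length L, ∫(u')² ≥ (π/L)²∫u² with equality for the first sine mode sin(π(x−x₀)/L) (x₀ the left endpoint), so the inequality holds for all u iff (1−α)(π/L)² ≥ α − c, i.e. α ≤ ((π/L)² + c)/((π/L)² + 1) = (1 + c(L/π)²)/(1 + (L/π)²). (Direct route, valid since c ≤ 0: Poincaré gives c∫u² ≥ c(L/π)²∫(u')², so a(u,u) ≥ (1 + c(L/π)²)∫(u')², while ||u||_{H^1}² ≤ (1 + (L/π)²)∫(u')²; dividing yields the same α.) With (π/L)² = π^2/4 and c = -6/5, the largest admissible constant is α = ((π/L)² + c)/((π/L)² + 1).
Simplifying, α = (-24/5 + π^2)/(4 + π^2).


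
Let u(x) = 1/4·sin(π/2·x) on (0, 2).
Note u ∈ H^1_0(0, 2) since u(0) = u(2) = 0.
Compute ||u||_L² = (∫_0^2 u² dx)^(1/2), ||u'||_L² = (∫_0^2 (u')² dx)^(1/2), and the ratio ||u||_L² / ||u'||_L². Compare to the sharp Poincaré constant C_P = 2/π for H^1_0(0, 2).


||u||_L² / ||u'||_L² = 2/π = C_P.

u(x) = 1/4·sin(π/2·x), so u'(x) = π*cos(π*x/2)/8.
Writing u(x) = A·sin(kπx/L) with A = 1/4 and k = 1, use ∫_0^L sin²(kπx/L) dx = L/2 and ∫_0^L cos²(kπx/L) dx = L/2.
u² = 1/16·sin²(π/2·x) and (u')² = π^2/64·cos²(π/2·x), and each of sin², cos² integrates to L/2 = 1 over (0, 2).
∫_0^2 u² dx = 1/16, so ||u||_L² = 1/4.
∫_0^2 (u')² dx = π^2/64, so ||u'||_L² = π/8.
Ratio ||u||_L² / ||u'||_L² = 2/π.
Sharp Poincaré constant on H^1_0(0, 2) is C_P = L/π = 2/π, achieved by sin(π/2·x).
This is the k = 1 eigenfunction (up to amplitude), so the ratio equals the sharp Poincaré constant exactly.


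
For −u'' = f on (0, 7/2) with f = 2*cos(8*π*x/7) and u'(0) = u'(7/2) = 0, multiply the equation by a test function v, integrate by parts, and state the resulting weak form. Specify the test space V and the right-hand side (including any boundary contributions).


V = H^1(0, 7/2) (no boundary constraint on v; u is determined up to an additive constant); weak form: ∫_0^7/2 u'v' dx = ∫_0^7/2 (2*cos(8*π*x/7)) v dx for all v ∈ V.

Multiply both sides by a test function v and integrate from 0 to 7/2:
  ∫_0^7/2 −u''(x) v(x) dx = ∫_0^7/2 f(x) v(x) dx.
Integrate the LHS by parts once:
  ∫_0^7/2 −u'' v dx = −[u'(x) v(x)]_0^7/2 + ∫_0^7/2 u'(x) v'(x) dx.
Thus ∫_0^7/2 u'(x) v'(x) dx = ∫_0^7/2 f(x) v(x) dx + [u'(x) v(x)]_0^7/2.
Choose V so that boundary terms are either known or forced to vanish.
u has homogeneous Neumann: u'(0) = u'(7/2) = 0. So [u' v]_0^7/2 = 0·v(7/2) − 0·v(0) = 0 for any v; take V = H^1(0, 7/2).
Weak formulation: find u (satisfying any essential BC) such that ∫_0^7/2 u'(x) v'(x) dx = ∫_0^7/2 f v dx for all v ∈ V (homogeneous Neumann, so boundary terms vanish).
Substituting f(x) = 2*cos(8*π*x/7), the right-hand side is ∫_0^7/2 (2*cos(8*π*x/7)) v dx.
Compatibility check (pure Neumann): taking v ≡ 1 ∈ V gives 0 = ∫_0^7/2 f dx + (0) − (0), i.e. ∫_0^7/2 f dx must equal u'(0) − u'(7/2) = 0. Indeed ∫_0^7/2 (2*cos(8*π*x/7)) dx = 0, so the data are compatible. The solution is then unique only up to an additive constant (fix it e.g. by requiring ∫_0^7/2 u dx = 0).


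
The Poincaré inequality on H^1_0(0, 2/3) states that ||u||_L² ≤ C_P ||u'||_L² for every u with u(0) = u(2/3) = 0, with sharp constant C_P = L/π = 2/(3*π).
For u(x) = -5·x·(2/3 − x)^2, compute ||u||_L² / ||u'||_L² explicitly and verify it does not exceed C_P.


||u||_L² / ||u'||_L² = sqrt(14)/21 < C_P = 2/(3*π).

u(x) = -5·x·(2/3 − x)^2, so u'(x) = -15*x^2 + 40*x/3 - 20/9.
u(x) = -5·x·(2/3 − x)^2 vanishes at x = 0 and x = 2/3, so u ∈ H^1_0(0, 2/3). Differentiate via the product rule and integrate the resulting polynomials term by term.
  ∫_0^2/3 u² dx = ∫_0^2/3 (25*x^6 - 200*x^5/3 + 200*x^4/3 - 800*x^3/27 + 400*x^2/81) dx. Term by term:
    ∫_0^2/3 25*x^6 dx = 3200/15309;  ∫_0^2/3 -200*x^5/3 dx = -6400/6561;  ∫_0^2/3 200*x^4/3 dx = 1280/729;
    ∫_0^2/3 -800*x^3/27 dx = -3200/2187;  ∫_0^2/3 400*x^2/81 dx = 3200/6561.
  Sum: 3200/15309 − 6400/6561 + 1280/729 − 3200/2187 + 3200/6561 = 640/45927.
  ∫_0^2/3 (u')² dx = ∫_0^2/3 (225*x^4 - 400*x^3 + 2200*x^2/9 - 1600*x/27 + 400/81) dx. Term by term:
    ∫_0^2/3 225*x^4 dx = 160/27;  ∫_0^2/3 -400*x^3 dx = -1600/81;  ∫_0^2/3 2200*x^2/9 dx = 17600/729;
    ∫_0^2/3 -1600*x/27 dx = -3200/243;  ∫_0^2/3 400/81 dx = 800/243.
  Sum: 160/27 − 1600/81 + 17600/729 − 3200/243 + 800/243 = 320/729.
∫_0^2/3 u² dx = 640/45927, so ||u||_L² = 8*sqrt(70)/567.
∫_0^2/3 (u')² dx = 320/729, so ||u'||_L² = 8*sqrt(5)/27.
Ratio ||u||_L² / ||u'||_L² = sqrt(14)/21.
Sharp Poincaré constant on H^1_0(0, 2/3) is C_P = L/π = 2/(3*π), achieved by sin(3*π/2·x).
A polynomial bump cannot attain the sharp Poincaré constant (only the first sine eigenfunction does), so the ratio is strictly less than C_P, consistent with ||u||_L² ≤ C_P ||u'||_L².


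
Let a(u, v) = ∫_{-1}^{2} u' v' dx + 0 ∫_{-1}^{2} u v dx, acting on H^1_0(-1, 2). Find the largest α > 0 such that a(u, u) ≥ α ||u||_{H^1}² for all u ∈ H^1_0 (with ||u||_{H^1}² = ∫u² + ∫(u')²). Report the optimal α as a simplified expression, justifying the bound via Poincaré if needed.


α = π^2/(9 + π^2)

Coercivity of a(·,·) on H^1_0(-1, 2) means a(u, u) ≥ α ||u||_{H^1}² for every u ∈ H^1_0.
The interval has length L = 3, and Poincaré/coercivity depend only on L. Here a(u, u) = ∫(u')² + (0)·∫u².
Here c = 0, so a(u,u) = ∫(u')² alone. The condition a(u,u) ≥ α||u||_{H^1}² reads (1−α)∫(u')² ≥ (α−c)∫u². Any admissible α is ≤ 1 (rapidly oscillating u have ∫u²/∫(u')² → 0), and α = 1 would force 0 ≥ (1−c)∫u², impossible since c < 1; so 1−α > 0. By the sharp Poincaré inequality on H^1_0 of an interval of length L, ∫(u')² ≥ (π/L)²∫u² with equality for the first sine mode sin(π(x−x₀)/L) (x₀ the left endpoint), so the inequality holds for all u iff (1−α)(π/L)² ≥ α − c, i.e. α ≤ ((π/L)² + c)/((π/L)² + 1) = (1 + c(L/π)²)/(1 + (L/π)²). (Direct route, valid since c ≤ 0: Poincaré gives c∫u² ≥ c(L/π)²∫(u')², so a(u,u) ≥ (1 + c(L/π)²)∫(u')², while ||u||_{H^1}² ≤ (1 + (L/π)²)∫(u')²; dividing yields the same α.) With (π/L)² = π^2/9 and c = 0, the largest admissible constant is α = ((π/L)² + c)/((π/L)² + 1).
Simplifying, α = π^2/(9 + π^2).


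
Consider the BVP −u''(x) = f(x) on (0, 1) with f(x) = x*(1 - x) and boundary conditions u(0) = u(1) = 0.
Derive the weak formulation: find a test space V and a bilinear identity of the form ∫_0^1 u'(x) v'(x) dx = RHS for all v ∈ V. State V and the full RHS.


V = H^1_0(0, 1) (so v(0) = v(1) = 0); weak form: ∫_0^1 u'v' dx = ∫_0^1 (x*(1 - x)) v dx for all v ∈ V.

Multiply both sides by a test function v and integrate from 0 to 1:
  ∫_0^1 −u''(x) v(x) dx = ∫_0^1 f(x) v(x) dx.
Integrate the LHS by parts once:
  ∫_0^1 −u'' v dx = −[u'(x) v(x)]_0^1 + ∫_0^1 u'(x) v'(x) dx.
Thus ∫_0^1 u'(x) v'(x) dx = ∫_0^1 f(x) v(x) dx + [u'(x) v(x)]_0^1.
Choose V so that boundary terms are either known or forced to vanish.
u is Dirichlet: u(0) = u(1) = 0. Let V = H^1_0(0, 1); then v(0) = v(1) = 0, and [u' v]_0^1 = 0.
Weak formulation: find u (satisfying any essential BC) such that ∫_0^1 u'(x) v'(x) dx = ∫_0^1 f v dx for all v ∈ V.
Substituting f(x) = x*(1 - x), the right-hand side is ∫_0^1 (x*(1 - x)) v dx.


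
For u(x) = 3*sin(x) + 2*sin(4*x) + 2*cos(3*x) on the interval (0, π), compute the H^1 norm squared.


||u||_{H^1(0,π)}^2 = 640/7 + 63*π

u'(x) = -6*sin(3*x) + 3*cos(x) + 8*cos(4*x).
Expand u² and (u')² and integrate term by term on (0, π), using: for integers n ≥ 1, ∫_0^π sin²(nx) dx = ∫_0^π cos²(nx) dx = π/2; for n ≠ n', ∫_0^π sin(nx)sin(n'x) dx = ∫_0^π cos(nx)cos(n'x) dx = 0; and by product-to-sum, ∫_0^π sin(nx)cos(n'x) dx = ½∫_0^π [sin((n+n')x) + sin((n−n')x)] dx, which is 0 when n+n' is even and 2n/(n²−n'²) when n+n' is odd (it need not vanish on (0, π)).
  u² squared terms: (2)²·∫cos(3x)² dx = 4·π/2 = 2*π;  (2)²·∫sin(4x)² dx = 4·π/2 = 2*π;  (3)²·∫sin(x)² dx = 9·π/2 = 9*π/2.
  u² cross terms: 2·(2)·(2)·∫cos(3x)·sin(4x) dx = 8·(8/7) = 64/7;  2·(2)·(3)·∫cos(3x)·sin(x) dx = 12·(0) = 0;  2·(2)·(3)·∫sin(4x)·sin(x) dx = 12·(0) = 0.
  So ∫_0^π u² dx = 2*π + 2*π + 9*π/2 + 64/7 + 0 + 0 = 64/7 + 17*π/2.
  (u')² squared terms: (-6)²·∫sin(3x)² dx = 36·π/2 = 18*π;  (3)²·∫cos(x)² dx = 9·π/2 = 9*π/2;  (8)²·∫cos(4x)² dx = 64·π/2 = 32*π.
  (u')² cross terms: 2·(-6)·(3)·∫sin(3x)·cos(x) dx = -36·(0) = 0;  2·(-6)·(8)·∫sin(3x)·cos(4x) dx = -96·(-6/7) = 576/7;  2·(3)·(8)·∫cos(x)·cos(4x) dx = 48·(0) = 0.
  So ∫_0^π (u')² dx = 18*π + 9*π/2 + 32*π + 0 + 576/7 + 0 = 576/7 + 109*π/2.
||u||_{H^1}^2 = (64/7 + 17*π/2) + (576/7 + 109*π/2) = 640/7 + 63*π.
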